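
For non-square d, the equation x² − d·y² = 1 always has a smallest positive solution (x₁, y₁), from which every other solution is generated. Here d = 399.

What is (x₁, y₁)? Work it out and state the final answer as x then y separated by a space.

20 1

√399 = [19; 1,38, …], period ℓ=2 (even) → k=1
a_0=19:  p_0=19·1+0=19,  q_0=19·0+1=1
a_1=1:  p_1=1·19+1=20,  q_1=1·1+0=1
→ (20, 1).  Check: 20²=400, 399·1²=399, difference 1.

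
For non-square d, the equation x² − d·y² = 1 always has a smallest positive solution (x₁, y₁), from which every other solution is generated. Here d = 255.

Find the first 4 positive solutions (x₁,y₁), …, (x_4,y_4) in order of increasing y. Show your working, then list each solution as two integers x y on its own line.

16 1
511 32
16336 1023
522241 32704

√255 = [15; 1,30, …], period ℓ=2 (even) → k=1
step 0: (15, 1)  from 15·(1,0) + (0,1)
step 1: (16, 1)  from 1·(15,1) + (1,0)
(x₁, y₁) = (16, 1);  16² − 255·1² = 1 ✓
n=2: (16,1)∘(16,1) = (16·16+255·1·1, 16·1+1·16) = (511,32)
n=3: (511,32)∘(16,1) = (16·511+255·1·32, 16·32+1·511) = (16336,1023)
n=4: (16336,1023)∘(16,1) = (16·16336+255·1·1023, 16·1023+1·16336) = (522241,32704)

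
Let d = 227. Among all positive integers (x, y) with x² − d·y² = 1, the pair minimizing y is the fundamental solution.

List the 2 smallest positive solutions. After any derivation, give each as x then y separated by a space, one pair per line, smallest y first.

d=227: √d = [15; 15,30] (ℓ=2, even), read p_1/q_1
k=0  a_k=15  p_k/q_k = 15/1
k=1  a_k=15  p_k/q_k = 226/15
→ (226, 15).  Check: 226²=51076, 227·15²=51075, difference 1.
n=2: (226,15)∘(226,15) = (226·226+227·15·15, 226·15+15·226) = (102151,6780)

226 15
102151 6780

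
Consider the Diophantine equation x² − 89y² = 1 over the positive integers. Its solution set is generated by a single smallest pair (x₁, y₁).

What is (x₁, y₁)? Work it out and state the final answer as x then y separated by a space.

500001 53000

d=89: √d = [9; 2,3,3,2,18] (ℓ=5, odd), read p_9/q_9
i=0: a=9 ⇒ p=9, q=1
…
i=3: a=3 ⇒ p=217, q=23
i=4: a=2 ⇒ p=500, q=53
…
i=6: a=2 ⇒ p=18934, q=2007
i=7: a=3 ⇒ p=66019, q=6998
i=8: a=3 ⇒ p=216991, q=23001
i=9: a=2 ⇒ p=500001, q=53000
→ (500001, 53000).  Check: 500001²=250001000001, 89·53000²=250001000000, difference 1.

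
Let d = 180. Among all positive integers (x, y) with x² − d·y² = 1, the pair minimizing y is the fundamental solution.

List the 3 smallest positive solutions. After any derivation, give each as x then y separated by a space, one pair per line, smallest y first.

√180 → a₀=13, period (2,2,2,26); ℓ=4 even so k=3
k=0  a_k=13  p_k/q_k = 13/1
k=1  a_k=2  p_k/q_k = 27/2
k=2  a_k=2  p_k/q_k = 67/5
k=3  a_k=2  p_k/q_k = 161/12
→ (161, 12).  Check: 161²=25921, 180·12²=25920, difference 1.
(161+12√180)^2 = 51841 + 3864√180
(161+12√180)^3 = 16692641 + 1244196√180

161 12
51841 3864
16692641 1244196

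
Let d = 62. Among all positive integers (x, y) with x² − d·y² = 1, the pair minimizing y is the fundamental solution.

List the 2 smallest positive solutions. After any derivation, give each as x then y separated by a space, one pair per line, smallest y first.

√62 → a₀=7, period (1,6,1,14); ℓ=4 even so k=3
step 0: (7, 1)  from 7·(1,0) + (0,1)
step 1: (8, 1)  from 1·(7,1) + (1,0)
step 2: (55, 7)  from 6·(8,1) + (7,1)
step 3: (63, 8)  from 1·(55,7) + (8,1)
fundamental: x₁=63, y₁=8  (since 3969 − 62·64 = 1)
n=2: (63,8)∘(63,8) = (63·63+62·8·8, 63·8+8·63) = (7937,1008)

63 8
7937 1008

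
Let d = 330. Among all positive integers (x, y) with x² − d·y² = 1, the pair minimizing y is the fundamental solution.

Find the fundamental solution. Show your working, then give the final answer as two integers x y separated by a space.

[18; 6,36] for √330; ℓ=2 ⇒ convergent index 1
i=0: a=18 ⇒ p=18, q=1
i=1: a=6 ⇒ p=109, q=6
→ (109, 6).  Check: 109²=11881, 330·6²=11880, difference 1.

109 6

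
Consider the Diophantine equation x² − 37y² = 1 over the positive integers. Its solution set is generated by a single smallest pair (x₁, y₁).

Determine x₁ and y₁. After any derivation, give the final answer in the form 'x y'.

73 12

[6; 12] for √37; ℓ=1 ⇒ convergent index 1
i=0: a=6 ⇒ p=6, q=1
i=1: a=12 ⇒ p=73, q=12
→ (73, 12).  Check: 73²=5329, 37·12²=5328, difference 1.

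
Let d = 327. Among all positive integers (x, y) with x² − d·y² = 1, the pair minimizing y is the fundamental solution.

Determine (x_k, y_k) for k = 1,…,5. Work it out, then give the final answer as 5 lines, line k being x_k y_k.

d=327: √d = [18; 12,36] (ℓ=2, even), read p_1/q_1
step 0: (18, 1)  from 18·(1,0) + (0,1)
step 1: (217, 12)  from 12·(18,1) + (1,0)
(x₁, y₁) = (217, 12);  217² − 327·12² = 1 ✓
k=2:  x_2 = 217·217+327·12·12 = 94177,  y_2 = 217·12+12·217 = 5208
k=3:  x_3 = 217·94177+327·12·5208 = 40872601,  y_3 = 217·5208+12·94177 = 2260260
k=4:  x_4 = 217·40872601+327·12·2260260 = 17738614657,  y_4 = 217·2260260+12·40872601 = 980947632
k=5:  x_5 = 217·17738614657+327·12·980947632 = 7698517888537,  y_5 = 217·980947632+12·17738614657 = 425729012028

217 12
94177 5208
40872601 2260260
17738614657 980947632
7698517888537 425729012028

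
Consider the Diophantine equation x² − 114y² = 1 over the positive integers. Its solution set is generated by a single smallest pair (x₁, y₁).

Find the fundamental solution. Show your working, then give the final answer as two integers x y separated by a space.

1025 96

d=114: √d = [10; 1,2,10,2,1,20] (ℓ=6, even), read p_5/q_5
k=0  a_k=10  p_k/q_k = 10/1
k=1  a_k=1  p_k/q_k = 11/1
k=2  a_k=2  p_k/q_k = 32/3
k=3  a_k=10  p_k/q_k = 331/31
k=4  a_k=2  p_k/q_k = 694/65
k=5  a_k=1  p_k/q_k = 1025/96
→ (1025, 96).  Check: 1025²=1050625, 114·96²=1050624, difference 1.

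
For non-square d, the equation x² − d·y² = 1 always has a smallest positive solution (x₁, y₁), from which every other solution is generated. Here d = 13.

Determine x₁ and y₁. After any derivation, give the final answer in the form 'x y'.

√13 → a₀=3, period (1,1,1,1,6); ℓ=5 odd so k=9
k=0  a_k=3  p_k/q_k = 3/1
k=1  a_k=1  p_k/q_k = 4/1
…
k=4  a_k=1  p_k/q_k = 18/5
k=5  a_k=6  p_k/q_k = 119/33
…
k=7  a_k=1  p_k/q_k = 256/71
k=8  a_k=1  p_k/q_k = 393/109
k=9  a_k=1  p_k/q_k = 649/180
(x₁, y₁) = (649, 180);  649² − 13·180² = 1 ✓

649 180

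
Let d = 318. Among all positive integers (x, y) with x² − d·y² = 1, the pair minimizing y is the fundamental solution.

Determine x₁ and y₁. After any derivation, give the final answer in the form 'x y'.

√318 = [17; 1,4,1,34, …], period ℓ=4 (even) → k=3
k=0  a_k=17  p_k/q_k = 17/1
k=1  a_k=1  p_k/q_k = 18/1
k=2  a_k=4  p_k/q_k = 89/5
k=3  a_k=1  p_k/q_k = 107/6
fundamental: x₁=107, y₁=6  (since 11449 − 318·36 = 1)

107 6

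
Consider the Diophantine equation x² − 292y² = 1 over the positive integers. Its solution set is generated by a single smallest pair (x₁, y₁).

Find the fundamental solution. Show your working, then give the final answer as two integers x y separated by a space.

2281249 133500

[17; 11,2,1,3,8,3,1,2,11,34] for √292; ℓ=10 ⇒ convergent index 9
i=0: a=17 ⇒ p=17, q=1
…
i=4: a=3 ⇒ p=2136, q=125
…
i=7: a=1 ⇒ p=72812, q=4261
i=8: a=2 ⇒ p=200767, q=11749
i=9: a=11 ⇒ p=2281249, q=133500
fundamental: x₁=2281249, y₁=133500  (since 5204097000001 − 292·17822250000 = 1)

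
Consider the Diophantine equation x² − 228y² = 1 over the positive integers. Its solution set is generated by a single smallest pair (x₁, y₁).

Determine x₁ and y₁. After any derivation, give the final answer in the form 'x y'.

[15; 10,30] for √228; ℓ=2 ⇒ convergent index 1
a_0=15:  p_0=15·1+0=15,  q_0=15·0+1=1
a_1=10:  p_1=10·15+1=151,  q_1=10·1+0=10
fundamental: x₁=151, y₁=10  (since 22801 − 228·100 = 1)

151 10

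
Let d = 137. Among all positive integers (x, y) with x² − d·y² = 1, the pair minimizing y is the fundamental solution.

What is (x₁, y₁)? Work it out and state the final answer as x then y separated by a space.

6083073 519712

[11; 1,2,2,1,1,2,2,1,22] for √137; ℓ=9 ⇒ convergent index 17
step 0: (11, 1)  from 11·(1,0) + (0,1)
…
step 2: (35, 3)  from 2·(12,1) + (11,1)
…
step 4: (117, 10)  from 1·(82,7) + (35,3)
…
step 6: (515, 44)  from 2·(199,17) + (117,10)
…
step 10: (41341, 3532)  from 1·(39597,3383) + (1744,149)
step 11: (122279, 10447)  from 2·(41341,3532) + (39597,3383)
…
step 13: (408178, 34873)  from 1·(285899,24426) + (122279,10447)
…
step 15: (1796332, 153471)  from 2·(694077,59299) + (408178,34873)
step 16: (4286741, 366241)  from 2·(1796332,153471) + (694077,59299)
step 17: (6083073, 519712)  from 1·(4286741,366241) + (1796332,153471)
(x₁, y₁) = (6083073, 519712);  6083073² − 137·519712² = 1 ✓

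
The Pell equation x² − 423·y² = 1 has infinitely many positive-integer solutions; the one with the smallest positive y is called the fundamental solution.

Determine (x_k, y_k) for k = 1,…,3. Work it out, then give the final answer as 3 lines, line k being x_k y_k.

4607 224
42448897 2063936
391124132351 19017106080

d=423: √d = [20; 1,1,3,4,3,1,1,40] (ℓ=8, even), read p_7/q_7
a_0=20:  p_0=20·1+0=20,  q_0=20·0+1=1
a_1=1:  p_1=1·20+1=21,  q_1=1·1+0=1
a_2=1:  p_2=1·21+20=41,  q_2=1·1+1=2
…
a_5=3:  p_5=3·617+144=1995,  q_5=3·30+7=97
a_6=1:  p_6=1·1995+617=2612,  q_6=1·97+30=127
a_7=1:  p_7=1·2612+1995=4607,  q_7=1·127+97=224
→ (4607, 224).  Check: 4607²=21224449, 423·224²=21224448, difference 1.
(4607+224√423)^2 = 42448897 + 2063936√423
(4607+224√423)^3 = 391124132351 + 19017106080√423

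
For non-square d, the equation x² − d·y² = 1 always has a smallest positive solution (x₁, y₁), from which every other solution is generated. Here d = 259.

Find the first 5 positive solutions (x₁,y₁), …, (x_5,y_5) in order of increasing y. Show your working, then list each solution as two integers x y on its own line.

847225 52644
1435580401249 89202625800
2432519210895520825 151149389286757356
4121782176900479681520001 256115082676856799248400
6984153809646585277140670173625 433974201841648854097164622644

d=259: √d = [16; 10,1,2,3,4,3,2,1,10,32] (ℓ=10, even), read p_9/q_9
a_0=16:  p_0=16·1+0=16,  q_0=16·0+1=1
a_1=10:  p_1=10·16+1=161,  q_1=10·1+0=10
a_2=1:  p_2=1·161+16=177,  q_2=1·10+1=11
a_3=2:  p_3=2·177+161=515,  q_3=2·11+10=32
a_4=3:  p_4=3·515+177=1722,  q_4=3·32+11=107
a_5=4:  p_5=4·1722+515=7403,  q_5=4·107+32=460
a_6=3:  p_6=3·7403+1722=23931,  q_6=3·460+107=1487
a_7=2:  p_7=2·23931+7403=55265,  q_7=2·1487+460=3434
a_8=1:  p_8=1·55265+23931=79196,  q_8=1·3434+1487=4921
a_9=10:  p_9=10·79196+55265=847225,  q_9=10·4921+3434=52644
fundamental: x₁=847225, y₁=52644  (since 717790200625 − 259·2771390736 = 1)
n=2: (847225,52644)∘(847225,52644) = (847225·847225+259·52644·52644, 847225·52644+52644·847225) = (1435580401249,89202625800)
n=3: (1435580401249,89202625800)∘(847225,52644) = (847225·1435580401249+259·52644·89202625800, 847225·89202625800+52644·1435580401249) = (2432519210895520825,151149389286757356)
n=4: (2432519210895520825,151149389286757356)∘(847225,52644) = (847225·2432519210895520825+259·52644·151149389286757356, 847225·151149389286757356+52644·2432519210895520825) = (4121782176900479681520001,256115082676856799248400)
n=5: (4121782176900479681520001,256115082676856799248400)∘(847225,52644) = (847225·4121782176900479681520001+259·52644·256115082676856799248400, 847225·256115082676856799248400+52644·4121782176900479681520001) = (6984153809646585277140670173625,433974201841648854097164622644)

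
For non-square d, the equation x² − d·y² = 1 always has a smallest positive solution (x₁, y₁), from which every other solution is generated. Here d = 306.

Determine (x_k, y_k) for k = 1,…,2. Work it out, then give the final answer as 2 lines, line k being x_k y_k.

35 2
2449 140

√306 = [17; 2,34, …], period ℓ=2 (even) → k=1
a_0=17:  p_0=17·1+0=17,  q_0=17·0+1=1
a_1=2:  p_1=2·17+1=35,  q_1=2·1+0=2
→ (35, 2).  Check: 35²=1225, 306·2²=1224, difference 1.
(x_2, y_2) = (35·35 + 306·2·2, 35·2 + 2·35) = (2449, 140)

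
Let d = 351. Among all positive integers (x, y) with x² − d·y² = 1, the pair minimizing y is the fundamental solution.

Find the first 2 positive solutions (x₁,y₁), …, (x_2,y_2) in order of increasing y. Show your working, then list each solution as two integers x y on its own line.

62425 3332
7793761249 416000200

[18; 1,2,1,3,2,2,2,3,1,2,1,36] for √351; ℓ=12 ⇒ convergent index 11
step 0: (18, 1)  from 18·(1,0) + (0,1)
step 1: (19, 1)  from 1·(18,1) + (1,0)
step 2: (56, 3)  from 2·(19,1) + (18,1)
step 3: (75, 4)  from 1·(56,3) + (19,1)
…
step 5: (637, 34)  from 2·(281,15) + (75,4)
step 6: (1555, 83)  from 2·(637,34) + (281,15)
step 7: (3747, 200)  from 2·(1555,83) + (637,34)
step 8: (12796, 683)  from 3·(3747,200) + (1555,83)
step 9: (16543, 883)  from 1·(12796,683) + (3747,200)
step 10: (45882, 2449)  from 2·(16543,883) + (12796,683)
step 11: (62425, 3332)  from 1·(45882,2449) + (16543,883)
fundamental: x₁=62425, y₁=3332  (since 3896880625 − 351·11102224 = 1)
(62425+3332√351)^2 = 7793761249 + 416000200√351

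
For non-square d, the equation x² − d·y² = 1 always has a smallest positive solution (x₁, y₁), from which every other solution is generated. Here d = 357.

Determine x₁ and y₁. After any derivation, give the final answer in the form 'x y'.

[18; 1,8,2,8,1,36] for √357; ℓ=6 ⇒ convergent index 5
step 0: (18, 1)  from 18·(1,0) + (0,1)
…
step 2: (170, 9)  from 8·(19,1) + (18,1)
step 3: (359, 19)  from 2·(170,9) + (19,1)
step 4: (3042, 161)  from 8·(359,19) + (170,9)
step 5: (3401, 180)  from 1·(3042,161) + (359,19)
fundamental: x₁=3401, y₁=180  (since 11566801 − 357·32400 = 1)

3401 180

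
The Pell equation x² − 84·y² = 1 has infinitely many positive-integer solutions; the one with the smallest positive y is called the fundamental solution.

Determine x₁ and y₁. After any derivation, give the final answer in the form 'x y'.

[9; 6,18] for √84; ℓ=2 ⇒ convergent index 1
i=0: a=9 ⇒ p=9, q=1
i=1: a=6 ⇒ p=55, q=6
→ (55, 6).  Check: 55²=3025, 84·6²=3024, difference 1.

55 6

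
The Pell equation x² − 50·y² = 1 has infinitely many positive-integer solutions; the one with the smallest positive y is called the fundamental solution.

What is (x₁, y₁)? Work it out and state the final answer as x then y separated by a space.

√50 → a₀=7, period (14); ℓ=1 odd so k=1
k=0  a_k=7  p_k/q_k = 7/1
k=1  a_k=14  p_k/q_k = 99/14
fundamental: x₁=99, y₁=14  (since 9801 − 50·196 = 1)

99 14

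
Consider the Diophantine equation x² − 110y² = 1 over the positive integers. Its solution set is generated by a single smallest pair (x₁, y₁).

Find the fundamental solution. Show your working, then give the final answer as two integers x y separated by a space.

21 2

d=110: √d = [10; 2,20] (ℓ=2, even), read p_1/q_1
k=0  a_k=10  p_k/q_k = 10/1
k=1  a_k=2  p_k/q_k = 21/2
→ (21, 2).  Check: 21²=441, 110·2²=440, difference 1.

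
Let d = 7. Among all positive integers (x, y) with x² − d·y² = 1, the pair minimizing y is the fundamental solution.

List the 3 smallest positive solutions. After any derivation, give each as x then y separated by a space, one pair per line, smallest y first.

d=7: √d = [2; 1,1,1,4] (ℓ=4, even), read p_3/q_3
step 0: (2, 1)  from 2·(1,0) + (0,1)
…
step 2: (5, 2)  from 1·(3,1) + (2,1)
step 3: (8, 3)  from 1·(5,2) + (3,1)
fundamental: x₁=8, y₁=3  (since 64 − 7·9 = 1)
(x_2, y_2) = (8·8 + 7·3·3, 8·3 + 3·8) = (127, 48)
(x_3, y_3) = (8·127 + 7·3·48, 8·48 + 3·127) = (2024, 765)

8 3
127 48
2024 765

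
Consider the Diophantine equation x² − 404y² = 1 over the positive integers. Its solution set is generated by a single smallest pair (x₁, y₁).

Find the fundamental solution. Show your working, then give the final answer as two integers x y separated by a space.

201 10

d=404: √d = [20; 10,40] (ℓ=2, even), read p_1/q_1
a_0=20:  p_0=20·1+0=20,  q_0=20·0+1=1
a_1=10:  p_1=10·20+1=201,  q_1=10·1+0=10
(x₁, y₁) = (201, 10);  201² − 404·10² = 1 ✓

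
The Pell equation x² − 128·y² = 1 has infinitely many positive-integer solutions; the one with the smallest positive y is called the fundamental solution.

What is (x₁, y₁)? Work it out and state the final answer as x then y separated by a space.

[11; 3,5,3,22] for √128; ℓ=4 ⇒ convergent index 3
i=0: a=11 ⇒ p=11, q=1
…
i=2: a=5 ⇒ p=181, q=16
i=3: a=3 ⇒ p=577, q=51
fundamental: x₁=577, y₁=51  (since 332929 − 128·2601 = 1)

577 51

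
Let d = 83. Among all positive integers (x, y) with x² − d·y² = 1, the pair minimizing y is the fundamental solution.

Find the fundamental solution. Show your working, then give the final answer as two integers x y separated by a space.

82 9

√83 = [9; 9,18, …], period ℓ=2 (even) → k=1
k=0  a_k=9  p_k/q_k = 9/1
k=1  a_k=9  p_k/q_k = 82/9
→ (82, 9).  Check: 82²=6724, 83·9²=6723, difference 1.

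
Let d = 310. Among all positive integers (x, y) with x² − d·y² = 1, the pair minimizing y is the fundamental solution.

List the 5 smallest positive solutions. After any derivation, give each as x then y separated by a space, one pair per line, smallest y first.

√310 = [17; 1,1,1,1,5,…,1,1,34, …], period ℓ=16 (even) → k=15
i=0: a=17 ⇒ p=17, q=1
…
i=2: a=1 ⇒ p=35, q=2
i=3: a=1 ⇒ p=53, q=3
i=4: a=1 ⇒ p=88, q=5
…
i=7: a=1 ⇒ p=2060, q=117
i=8: a=2 ⇒ p=5687, q=323
…
i=10: a=3 ⇒ p=28928, q=1643
i=11: a=5 ⇒ p=152387, q=8655
…
i=13: a=1 ⇒ p=333702, q=18953
i=14: a=1 ⇒ p=515017, q=29251
i=15: a=1 ⇒ p=848719, q=48204
(x₁, y₁) = (848719, 48204);  848719² − 310·48204² = 1 ✓
n=2: (848719,48204)∘(848719,48204) = (848719·848719+310·48204·48204, 848719·48204+48204·848719) = (1440647881921,81823301352)
n=3: (1440647881921,81823301352)∘(848719,48204) = (848719·1440647881921+310·48204·81823301352, 848719·81823301352+48204·1440647881921) = (2445410459391369679,138889981000287972)
n=4: (2445410459391369679,138889981000287972)∘(848719,48204) = (848719·2445410459391369679+310·48204·138889981000287972, 848719·138889981000287972+48204·2445410459391369679) = (4150932639366927117300481,235757131569084991314384)
n=5: (4150932639366927117300481,235757131569084991314384)∘(848719,48204) = (848719·4150932639366927117300481+310·48204·235757131569084991314384, 848719·235757131569084991314384+48204·4150932639366927117300481) = (7045950797499272621676902497999,400183113896225599505705060220)

848719 48204
1440647881921 81823301352
2445410459391369679 138889981000287972
4150932639366927117300481 235757131569084991314384
7045950797499272621676902497999 400183113896225599505705060220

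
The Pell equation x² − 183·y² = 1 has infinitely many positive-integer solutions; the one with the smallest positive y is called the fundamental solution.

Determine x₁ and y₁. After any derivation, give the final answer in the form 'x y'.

d=183: √d = [13; 1,1,8,1,1,26] (ℓ=6, even), read p_5/q_5
step 0: (13, 1)  from 13·(1,0) + (0,1)
step 1: (14, 1)  from 1·(13,1) + (1,0)
…
step 3: (230, 17)  from 8·(27,2) + (14,1)
step 4: (257, 19)  from 1·(230,17) + (27,2)
step 5: (487, 36)  from 1·(257,19) + (230,17)
→ (487, 36).  Check: 487²=237169, 183·36²=237168, difference 1.

487 36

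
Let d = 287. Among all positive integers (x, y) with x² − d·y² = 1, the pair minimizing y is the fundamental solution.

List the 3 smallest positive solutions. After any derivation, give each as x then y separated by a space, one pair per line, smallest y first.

[16; 1,15,1,32] for √287; ℓ=4 ⇒ convergent index 3
k=0  a_k=16  p_k/q_k = 16/1
k=1  a_k=1  p_k/q_k = 17/1
k=2  a_k=15  p_k/q_k = 271/16
k=3  a_k=1  p_k/q_k = 288/17
→ (288, 17).  Check: 288²=82944, 287·17²=82943, difference 1.
(288+17√287)^2 = 165887 + 9792√287
(288+17√287)^3 = 95550624 + 5640175√287

288 17
165887 9792
95550624 5640175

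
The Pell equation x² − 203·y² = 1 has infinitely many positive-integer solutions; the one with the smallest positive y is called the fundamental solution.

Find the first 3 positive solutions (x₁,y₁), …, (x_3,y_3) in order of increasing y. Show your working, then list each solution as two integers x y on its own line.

√203 = [14; 4,28, …], period ℓ=2 (even) → k=1
a_0=14:  p_0=14·1+0=14,  q_0=14·0+1=1
a_1=4:  p_1=4·14+1=57,  q_1=4·1+0=4
→ (57, 4).  Check: 57²=3249, 203·4²=3248, difference 1.
(57+4√203)^2 = 6497 + 456√203
(57+4√203)^3 = 740601 + 51980√203

57 4
6497 456
740601 51980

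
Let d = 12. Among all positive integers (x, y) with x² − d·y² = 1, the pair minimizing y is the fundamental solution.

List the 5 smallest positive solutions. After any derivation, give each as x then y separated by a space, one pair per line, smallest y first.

7 2
97 28
1351 390
18817 5432
262087 75658

d=12: √d = [3; 2,6] (ℓ=2, even), read p_1/q_1
a_0=3:  p_0=3·1+0=3,  q_0=3·0+1=1
a_1=2:  p_1=2·3+1=7,  q_1=2·1+0=2
(x₁, y₁) = (7, 2);  7² − 12·2² = 1 ✓
(7+2√12)^2 = 97 + 28√12
(7+2√12)^3 = 1351 + 390√12
(7+2√12)^4 = 18817 + 5432√12
(7+2√12)^5 = 262087 + 75658√12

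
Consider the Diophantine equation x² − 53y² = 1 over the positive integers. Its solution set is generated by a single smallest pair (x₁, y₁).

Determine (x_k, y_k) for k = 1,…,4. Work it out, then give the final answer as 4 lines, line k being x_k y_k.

66249 9100
8777860001 1205731800
1163048894346249 159757052027300
154101652394311440001 21167489878307463600

√53 → a₀=7, period (3,1,1,3,14); ℓ=5 odd so k=9
step 0: (7, 1)  from 7·(1,0) + (0,1)
step 1: (22, 3)  from 3·(7,1) + (1,0)
…
step 3: (51, 7)  from 1·(29,4) + (22,3)
…
step 6: (7979, 1096)  from 3·(2599,357) + (182,25)
…
step 8: (18557, 2549)  from 1·(10578,1453) + (7979,1096)
step 9: (66249, 9100)  from 3·(18557,2549) + (10578,1453)
(x₁, y₁) = (66249, 9100);  66249² − 53·9100² = 1 ✓
k=2:  x_2 = 66249·66249+53·9100·9100 = 8777860001,  y_2 = 66249·9100+9100·66249 = 1205731800
k=3:  x_3 = 66249·8777860001+53·9100·1205731800 = 1163048894346249,  y_3 = 66249·1205731800+9100·8777860001 = 159757052027300
k=4:  x_4 = 66249·1163048894346249+53·9100·159757052027300 = 154101652394311440001,  y_4 = 66249·159757052027300+9100·1163048894346249 = 21167489878307463600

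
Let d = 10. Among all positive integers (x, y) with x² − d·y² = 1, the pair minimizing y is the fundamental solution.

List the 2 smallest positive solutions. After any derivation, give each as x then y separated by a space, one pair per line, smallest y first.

[3; 6] for √10; ℓ=1 ⇒ convergent index 1
step 0: (3, 1)  from 3·(1,0) + (0,1)
step 1: (19, 6)  from 6·(3,1) + (1,0)
fundamental: x₁=19, y₁=6  (since 361 − 10·36 = 1)
(x_2, y_2) = (19·19 + 10·6·6, 19·6 + 6·19) = (721, 228)

19 6
721 228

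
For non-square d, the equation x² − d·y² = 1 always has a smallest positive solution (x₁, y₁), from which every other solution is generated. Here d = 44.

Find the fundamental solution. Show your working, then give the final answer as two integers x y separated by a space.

199 30

√44 → a₀=6, period (1,1,1,2,1,1,1,12); ℓ=8 even so k=7
step 0: (6, 1)  from 6·(1,0) + (0,1)
…
step 3: (20, 3)  from 1·(13,2) + (7,1)
…
step 6: (126, 19)  from 1·(73,11) + (53,8)
step 7: (199, 30)  from 1·(126,19) + (73,11)
(x₁, y₁) = (199, 30);  199² − 44·30² = 1 ✓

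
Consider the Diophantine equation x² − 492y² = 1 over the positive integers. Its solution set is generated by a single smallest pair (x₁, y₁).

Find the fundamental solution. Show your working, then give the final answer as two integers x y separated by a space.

√492 → a₀=22, period (5,1,1,10,1,1,5,44); ℓ=8 even so k=7
step 0: (22, 1)  from 22·(1,0) + (0,1)
…
step 2: (133, 6)  from 1·(111,5) + (22,1)
step 3: (244, 11)  from 1·(133,6) + (111,5)
step 4: (2573, 116)  from 10·(244,11) + (133,6)
…
step 6: (5390, 243)  from 1·(2817,127) + (2573,116)
step 7: (29767, 1342)  from 5·(5390,243) + (2817,127)
fundamental: x₁=29767, y₁=1342  (since 886074289 − 492·1800964 = 1)

29767 1342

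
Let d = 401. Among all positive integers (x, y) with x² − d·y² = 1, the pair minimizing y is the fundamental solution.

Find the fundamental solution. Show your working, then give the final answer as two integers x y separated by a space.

801 40

d=401: √d = [20; 40] (ℓ=1, odd), read p_1/q_1
step 0: (20, 1)  from 20·(1,0) + (0,1)
step 1: (801, 40)  from 40·(20,1) + (1,0)
→ (801, 40).  Check: 801²=641601, 401·40²=641600, difference 1.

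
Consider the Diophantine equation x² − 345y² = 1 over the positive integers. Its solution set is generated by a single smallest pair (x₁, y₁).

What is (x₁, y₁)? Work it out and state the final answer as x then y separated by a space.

6761 364

√345 = [18; 1,1,2,1,6,1,2,1,1,36, …], period ℓ=10 (even) → k=9
a_0=18:  p_0=18·1+0=18,  q_0=18·0+1=1
…
a_2=1:  p_2=1·19+18=37,  q_2=1·1+1=2
a_3=2:  p_3=2·37+19=93,  q_3=2·2+1=5
a_4=1:  p_4=1·93+37=130,  q_4=1·5+2=7
a_5=6:  p_5=6·130+93=873,  q_5=6·7+5=47
a_6=1:  p_6=1·873+130=1003,  q_6=1·47+7=54
a_7=2:  p_7=2·1003+873=2879,  q_7=2·54+47=155
a_8=1:  p_8=1·2879+1003=3882,  q_8=1·155+54=209
a_9=1:  p_9=1·3882+2879=6761,  q_9=1·209+155=364
(x₁, y₁) = (6761, 364);  6761² − 345·364² = 1 ✓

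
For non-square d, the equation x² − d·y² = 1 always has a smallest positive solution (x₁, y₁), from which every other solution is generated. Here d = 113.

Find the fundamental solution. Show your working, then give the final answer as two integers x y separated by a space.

d=113: √d = [10; 1,1,1,2,2,1,1,1,20] (ℓ=9, odd), read p_17/q_17
k=0  a_k=10  p_k/q_k = 10/1
…
k=2  a_k=1  p_k/q_k = 21/2
k=3  a_k=1  p_k/q_k = 32/3
…
k=6  a_k=1  p_k/q_k = 287/27
…
k=8  a_k=1  p_k/q_k = 776/73
k=9  a_k=20  p_k/q_k = 16009/1506
…
k=11  a_k=1  p_k/q_k = 32794/3085
…
k=13  a_k=2  p_k/q_k = 131952/12413
k=14  a_k=2  p_k/q_k = 313483/29490
k=15  a_k=1  p_k/q_k = 445435/41903
k=16  a_k=1  p_k/q_k = 758918/71393
k=17  a_k=1  p_k/q_k = 1204353/113296
(x₁, y₁) = (1204353, 113296);  1204353² − 113·113296² = 1 ✓

1204353 113296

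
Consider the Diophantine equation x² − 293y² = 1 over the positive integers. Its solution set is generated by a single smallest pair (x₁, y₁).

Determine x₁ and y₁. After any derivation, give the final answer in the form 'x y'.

12320649 719780

[17; 8,1,1,8,34] for √293; ℓ=5 ⇒ convergent index 9
a_0=17:  p_0=17·1+0=17,  q_0=17·0+1=1
a_1=8:  p_1=8·17+1=137,  q_1=8·1+0=8
a_2=1:  p_2=1·137+17=154,  q_2=1·8+1=9
a_3=1:  p_3=1·154+137=291,  q_3=1·9+8=17
a_4=8:  p_4=8·291+154=2482,  q_4=8·17+9=145
…
a_6=8:  p_6=8·84679+2482=679914,  q_6=8·4947+145=39721
…
a_8=1:  p_8=1·764593+679914=1444507,  q_8=1·44668+39721=84389
a_9=8:  p_9=8·1444507+764593=12320649,  q_9=8·84389+44668=719780
→ (12320649, 719780).  Check: 12320649²=151798391781201, 293·719780²=151798391781200, difference 1.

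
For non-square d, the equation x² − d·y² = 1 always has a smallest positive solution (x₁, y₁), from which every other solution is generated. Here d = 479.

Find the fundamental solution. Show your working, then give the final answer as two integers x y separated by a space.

2989440 136591

d=479: √d = [21; 1,7,1,3,2,21,2,3,1,7,1,42] (ℓ=12, even), read p_11/q_11
i=0: a=21 ⇒ p=21, q=1
i=1: a=1 ⇒ p=22, q=1
…
i=9: a=1 ⇒ p=340591, q=15562
i=10: a=7 ⇒ p=2648849, q=121029
i=11: a=1 ⇒ p=2989440, q=136591
→ (2989440, 136591).  Check: 2989440²=8936751513600, 479·136591²=8936751513599, difference 1.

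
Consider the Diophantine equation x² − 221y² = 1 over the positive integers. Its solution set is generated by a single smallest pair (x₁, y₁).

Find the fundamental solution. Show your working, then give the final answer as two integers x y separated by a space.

1665 112

[14; 1,6,2,6,1,28] for √221; ℓ=6 ⇒ convergent index 5
step 0: (14, 1)  from 14·(1,0) + (0,1)
…
step 2: (104, 7)  from 6·(15,1) + (14,1)
step 3: (223, 15)  from 2·(104,7) + (15,1)
step 4: (1442, 97)  from 6·(223,15) + (104,7)
step 5: (1665, 112)  from 1·(1442,97) + (223,15)
fundamental: x₁=1665, y₁=112  (since 2772225 − 221·12544 = 1)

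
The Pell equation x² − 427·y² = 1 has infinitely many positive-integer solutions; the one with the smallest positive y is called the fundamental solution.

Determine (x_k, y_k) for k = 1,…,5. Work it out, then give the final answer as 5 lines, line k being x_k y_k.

62 3
7687 372
953126 46125
118179937 5719128
14653359062 709125747

d=427: √d = [20; 1,1,1,40] (ℓ=4, even), read p_3/q_3
a_0=20:  p_0=20·1+0=20,  q_0=20·0+1=1
…
a_2=1:  p_2=1·21+20=41,  q_2=1·1+1=2
a_3=1:  p_3=1·41+21=62,  q_3=1·2+1=3
fundamental: x₁=62, y₁=3  (since 3844 − 427·9 = 1)
(x_2, y_2) = (62·62 + 427·3·3, 62·3 + 3·62) = (7687, 372)
(x_3, y_3) = (62·7687 + 427·3·372, 62·372 + 3·7687) = (953126, 46125)
(x_4, y_4) = (62·953126 + 427·3·46125, 62·46125 + 3·953126) = (118179937, 5719128)
(x_5, y_5) = (62·118179937 + 427·3·5719128, 62·5719128 + 3·118179937) = (14653359062, 709125747)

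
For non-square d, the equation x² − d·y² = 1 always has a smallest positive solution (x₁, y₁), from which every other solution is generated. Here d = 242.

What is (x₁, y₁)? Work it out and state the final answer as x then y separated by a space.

19601 1260

√242 = [15; 1,1,3,1,14,1,3,1,1,30, …], period ℓ=10 (even) → k=9
k=0  a_k=15  p_k/q_k = 15/1
k=1  a_k=1  p_k/q_k = 16/1
k=2  a_k=1  p_k/q_k = 31/2
…
k=5  a_k=14  p_k/q_k = 2069/133
k=6  a_k=1  p_k/q_k = 2209/142
…
k=8  a_k=1  p_k/q_k = 10905/701
k=9  a_k=1  p_k/q_k = 19601/1260
(x₁, y₁) = (19601, 1260);  19601² − 242·1260² = 1 ✓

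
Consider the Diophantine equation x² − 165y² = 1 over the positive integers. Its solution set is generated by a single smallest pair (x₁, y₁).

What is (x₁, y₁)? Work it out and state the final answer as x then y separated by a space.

1079 84

√165 → a₀=12, period (1,5,2,5,1,24); ℓ=6 even so k=5
i=0: a=12 ⇒ p=12, q=1
…
i=4: a=5 ⇒ p=912, q=71
i=5: a=1 ⇒ p=1079, q=84
(x₁, y₁) = (1079, 84);  1079² − 165·84² = 1 ✓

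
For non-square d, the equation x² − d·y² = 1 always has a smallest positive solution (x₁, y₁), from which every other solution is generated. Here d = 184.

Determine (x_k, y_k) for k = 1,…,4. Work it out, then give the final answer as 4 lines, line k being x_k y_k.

24335 1794
1184384449 87313980
57643991108495 4249571404806
2805533046066067201 206826640184594040

√184 = [13; 1,1,3,2,1,2,1,2,3,1,1,26, …], period ℓ=12 (even) → k=11
k=0  a_k=13  p_k/q_k = 13/1
k=1  a_k=1  p_k/q_k = 14/1
k=2  a_k=1  p_k/q_k = 27/2
k=3  a_k=3  p_k/q_k = 95/7
…
k=10  a_k=1  p_k/q_k = 13741/1013
k=11  a_k=1  p_k/q_k = 24335/1794
fundamental: x₁=24335, y₁=1794  (since 592192225 − 184·3218436 = 1)
(x_2, y_2) = (24335·24335 + 184·1794·1794, 24335·1794 + 1794·24335) = (1184384449, 87313980)
(x_3, y_3) = (24335·1184384449 + 184·1794·87313980, 24335·87313980 + 1794·1184384449) = (57643991108495, 4249571404806)
(x_4, y_4) = (24335·57643991108495 + 184·1794·4249571404806, 24335·4249571404806 + 1794·57643991108495) = (2805533046066067201, 206826640184594040)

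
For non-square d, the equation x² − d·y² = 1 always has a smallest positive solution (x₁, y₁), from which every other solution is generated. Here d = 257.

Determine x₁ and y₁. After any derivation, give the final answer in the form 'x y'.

513 32

√257 → a₀=16, period (32); ℓ=1 odd so k=1
i=0: a=16 ⇒ p=16, q=1
i=1: a=32 ⇒ p=513, q=32
(x₁, y₁) = (513, 32);  513² − 257·32² = 1 ✓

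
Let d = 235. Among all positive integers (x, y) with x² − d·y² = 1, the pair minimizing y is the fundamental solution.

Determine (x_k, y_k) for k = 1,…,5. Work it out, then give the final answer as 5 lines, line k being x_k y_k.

√235 → a₀=15, period (3,30); ℓ=2 even so k=1
step 0: (15, 1)  from 15·(1,0) + (0,1)
step 1: (46, 3)  from 3·(15,1) + (1,0)
fundamental: x₁=46, y₁=3  (since 2116 − 235·9 = 1)
(46+3√235)^2 = 4231 + 276√235
(46+3√235)^3 = 389206 + 25389√235
(46+3√235)^4 = 35802721 + 2335512√235
(46+3√235)^5 = 3293461126 + 214841715√235

46 3
4231 276
389206 25389
35802721 2335512
3293461126 214841715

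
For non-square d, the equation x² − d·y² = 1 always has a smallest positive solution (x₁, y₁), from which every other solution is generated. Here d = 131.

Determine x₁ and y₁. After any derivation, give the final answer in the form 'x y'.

[11; 2,4,11,4,2,22] for √131; ℓ=6 ⇒ convergent index 5
step 0: (11, 1)  from 11·(1,0) + (0,1)
step 1: (23, 2)  from 2·(11,1) + (1,0)
step 2: (103, 9)  from 4·(23,2) + (11,1)
…
step 4: (4727, 413)  from 4·(1156,101) + (103,9)
step 5: (10610, 927)  from 2·(4727,413) + (1156,101)
(x₁, y₁) = (10610, 927);  10610² − 131·927² = 1 ✓

10610 927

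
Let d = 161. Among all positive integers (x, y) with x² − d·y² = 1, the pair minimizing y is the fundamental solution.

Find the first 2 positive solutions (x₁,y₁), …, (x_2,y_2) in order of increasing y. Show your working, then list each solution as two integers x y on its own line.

[12; 1,2,4,1,2,1,4,2,1,24] for √161; ℓ=10 ⇒ convergent index 9
i=0: a=12 ⇒ p=12, q=1
i=1: a=1 ⇒ p=13, q=1
i=2: a=2 ⇒ p=38, q=3
i=3: a=4 ⇒ p=165, q=13
…
i=6: a=1 ⇒ p=774, q=61
…
i=8: a=2 ⇒ p=8108, q=639
i=9: a=1 ⇒ p=11775, q=928
(x₁, y₁) = (11775, 928);  11775² − 161·928² = 1 ✓
(11775+928√161)^2 = 277301249 + 21854400√161

11775 928
277301249 21854400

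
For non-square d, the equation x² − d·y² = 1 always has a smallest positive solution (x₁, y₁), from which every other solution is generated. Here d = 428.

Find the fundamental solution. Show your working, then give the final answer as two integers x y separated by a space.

1850887 89466

√428 → a₀=20, period (1,2,4,1,5,10,5,1,4,2,1,40); ℓ=12 even so k=11
i=0: a=20 ⇒ p=20, q=1
i=1: a=1 ⇒ p=21, q=1
i=2: a=2 ⇒ p=62, q=3
…
i=9: a=4 ⇒ p=577179, q=27899
i=10: a=2 ⇒ p=1273708, q=61567
i=11: a=1 ⇒ p=1850887, q=89466
fundamental: x₁=1850887, y₁=89466  (since 3425782686769 − 428·8004165156 = 1)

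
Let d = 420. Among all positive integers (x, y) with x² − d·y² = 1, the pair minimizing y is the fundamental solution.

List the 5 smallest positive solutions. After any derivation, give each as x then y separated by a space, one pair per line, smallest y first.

√420 → a₀=20, period (2,40); ℓ=2 even so k=1
k=0  a_k=20  p_k/q_k = 20/1
k=1  a_k=2  p_k/q_k = 41/2
→ (41, 2).  Check: 41²=1681, 420·2²=1680, difference 1.
(x_2, y_2) = (41·41 + 420·2·2, 41·2 + 2·41) = (3361, 164)
(x_3, y_3) = (41·3361 + 420·2·164, 41·164 + 2·3361) = (275561, 13446)
(x_4, y_4) = (41·275561 + 420·2·13446, 41·13446 + 2·275561) = (22592641, 1102408)
(x_5, y_5) = (41·22592641 + 420·2·1102408, 41·1102408 + 2·22592641) = (1852321001, 90384010)

41 2
3361 164
275561 13446
22592641 1102408
1852321001 90384010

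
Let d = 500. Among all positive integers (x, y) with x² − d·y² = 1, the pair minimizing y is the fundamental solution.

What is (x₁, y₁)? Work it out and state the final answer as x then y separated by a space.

930249 41602

√500 = [22; 2,1,3,2,1,…,1,2,44, …], period ℓ=14 (even) → k=13
step 0: (22, 1)  from 22·(1,0) + (0,1)
…
step 3: (246, 11)  from 3·(67,3) + (45,2)
…
step 7: (14445, 646)  from 10·(1364,61) + (805,36)
step 8: (15809, 707)  from 1·(14445,646) + (1364,61)
…
step 10: (76317, 3413)  from 2·(30254,1353) + (15809,707)
…
step 12: (335522, 15005)  from 1·(259205,11592) + (76317,3413)
step 13: (930249, 41602)  from 2·(335522,15005) + (259205,11592)
→ (930249, 41602).  Check: 930249²=865363202001, 500·41602²=865363202000, difference 1.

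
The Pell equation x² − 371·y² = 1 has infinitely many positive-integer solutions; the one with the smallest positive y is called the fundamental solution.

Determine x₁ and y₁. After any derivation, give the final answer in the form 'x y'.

1695 88

d=371: √d = [19; 3,1,4,1,3,38] (ℓ=6, even), read p_5/q_5
k=0  a_k=19  p_k/q_k = 19/1
k=1  a_k=3  p_k/q_k = 58/3
…
k=4  a_k=1  p_k/q_k = 443/23
k=5  a_k=3  p_k/q_k = 1695/88
fundamental: x₁=1695, y₁=88  (since 2873025 − 371·7744 = 1)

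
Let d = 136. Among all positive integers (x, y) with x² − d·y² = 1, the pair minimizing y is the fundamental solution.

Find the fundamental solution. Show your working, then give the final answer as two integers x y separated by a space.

√136 → a₀=11, period (1,1,1,22); ℓ=4 even so k=3
step 0: (11, 1)  from 11·(1,0) + (0,1)
…
step 2: (23, 2)  from 1·(12,1) + (11,1)
step 3: (35, 3)  from 1·(23,2) + (12,1)
(x₁, y₁) = (35, 3);  35² − 136·3² = 1 ✓

35 3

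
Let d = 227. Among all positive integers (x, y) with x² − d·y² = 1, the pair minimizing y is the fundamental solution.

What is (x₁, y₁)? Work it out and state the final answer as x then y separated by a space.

226 15

√227 = [15; 15,30, …], period ℓ=2 (even) → k=1
k=0  a_k=15  p_k/q_k = 15/1
k=1  a_k=15  p_k/q_k = 226/15
(x₁, y₁) = (226, 15);  226² − 227·15² = 1 ✓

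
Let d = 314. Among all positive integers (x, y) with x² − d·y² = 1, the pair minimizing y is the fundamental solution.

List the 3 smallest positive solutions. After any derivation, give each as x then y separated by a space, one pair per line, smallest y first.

392499 22150
308110930001 17387705700
241866463828532499 13649314199066450

√314 = [17; 1,2,1,1,2,1,34, …], period ℓ=7 (odd) → k=13
a_0=17:  p_0=17·1+0=17,  q_0=17·0+1=1
a_1=1:  p_1=1·17+1=18,  q_1=1·1+0=1
…
a_3=1:  p_3=1·53+18=71,  q_3=1·3+1=4
a_4=1:  p_4=1·71+53=124,  q_4=1·4+3=7
a_5=2:  p_5=2·124+71=319,  q_5=2·7+4=18
…
a_7=34:  p_7=34·443+319=15381,  q_7=34·25+18=868
a_8=1:  p_8=1·15381+443=15824,  q_8=1·868+25=893
a_9=2:  p_9=2·15824+15381=47029,  q_9=2·893+868=2654
a_10=1:  p_10=1·47029+15824=62853,  q_10=1·2654+893=3547
a_11=1:  p_11=1·62853+47029=109882,  q_11=1·3547+2654=6201
a_12=2:  p_12=2·109882+62853=282617,  q_12=2·6201+3547=15949
a_13=1:  p_13=1·282617+109882=392499,  q_13=1·15949+6201=22150
(x₁, y₁) = (392499, 22150);  392499² − 314·22150² = 1 ✓
n=2: (392499,22150)∘(392499,22150) = (392499·392499+314·22150·22150, 392499·22150+22150·392499) = (308110930001,17387705700)
n=3: (308110930001,17387705700)∘(392499,22150) = (392499·308110930001+314·22150·17387705700, 392499·17387705700+22150·308110930001) = (241866463828532499,13649314199066450)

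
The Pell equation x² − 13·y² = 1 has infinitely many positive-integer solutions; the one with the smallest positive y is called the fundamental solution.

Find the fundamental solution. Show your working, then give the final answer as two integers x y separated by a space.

√13 = [3; 1,1,1,1,6, …], period ℓ=5 (odd) → k=9
k=0  a_k=3  p_k/q_k = 3/1
…
k=3  a_k=1  p_k/q_k = 11/3
…
k=8  a_k=1  p_k/q_k = 393/109
k=9  a_k=1  p_k/q_k = 649/180
fundamental: x₁=649, y₁=180  (since 421201 − 13·32400 = 1)

649 180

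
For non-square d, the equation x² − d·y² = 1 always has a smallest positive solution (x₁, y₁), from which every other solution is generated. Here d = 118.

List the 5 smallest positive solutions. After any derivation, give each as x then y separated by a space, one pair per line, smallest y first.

√118 = [10; 1,6,3,2,10,2,3,6,1,20, …], period ℓ=10 (even) → k=9
k=0  a_k=10  p_k/q_k = 10/1
k=1  a_k=1  p_k/q_k = 11/1
…
k=3  a_k=3  p_k/q_k = 239/22
k=4  a_k=2  p_k/q_k = 554/51
k=5  a_k=10  p_k/q_k = 5779/532
k=6  a_k=2  p_k/q_k = 12112/1115
k=7  a_k=3  p_k/q_k = 42115/3877
k=8  a_k=6  p_k/q_k = 264802/24377
k=9  a_k=1  p_k/q_k = 306917/28254
fundamental: x₁=306917, y₁=28254  (since 94198044889 − 118·798288516 = 1)
(x_2, y_2) = (306917·306917 + 118·28254·28254, 306917·28254 + 28254·306917) = (188396089777, 17343265836)
(x_3, y_3) = (306917·188396089777 + 118·28254·17343265836, 306917·17343265836 + 28254·188396089777) = (115643925371868101, 10645886241146970)
(x_4, y_4) = (306917·115643925371868101 + 118·28254·10645886241146970, 306917·10645886241146970 + 28254·115643925371868101) = (70986173286526887819457, 6534806934930865917144)
(x_5, y_5) = (306917·70986173286526887819457 + 118·28254·6534806934930865917144, 306917·6534806934930865917144 + 28254·70986173286526887819457) = (43573726693046301732396700037, 4011286680085707263143023126)

306917 28254
188396089777 17343265836
115643925371868101 10645886241146970
70986173286526887819457 6534806934930865917144
43573726693046301732396700037 4011286680085707263143023126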